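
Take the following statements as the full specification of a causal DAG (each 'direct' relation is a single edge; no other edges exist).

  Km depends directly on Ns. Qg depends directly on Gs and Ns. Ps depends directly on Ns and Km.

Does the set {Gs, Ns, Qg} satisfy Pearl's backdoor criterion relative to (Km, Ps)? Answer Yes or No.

Yes

Backdoor paths from Km to Ps (paths whose first edge points into Km):
  P1: Km <- Ns -> Ps
Condition 1 (no descendant of Km in the set): holds — descendants of Km are {Ps}; none are in {Gs, Ns, Qg}.
Condition 2 (every backdoor path blocked by {Gs, Ns, Qg}):
  P1: blocked at fork node Ns ∈ conditioning set.
{Gs, Ns, Qg} satisfies the backdoor criterion.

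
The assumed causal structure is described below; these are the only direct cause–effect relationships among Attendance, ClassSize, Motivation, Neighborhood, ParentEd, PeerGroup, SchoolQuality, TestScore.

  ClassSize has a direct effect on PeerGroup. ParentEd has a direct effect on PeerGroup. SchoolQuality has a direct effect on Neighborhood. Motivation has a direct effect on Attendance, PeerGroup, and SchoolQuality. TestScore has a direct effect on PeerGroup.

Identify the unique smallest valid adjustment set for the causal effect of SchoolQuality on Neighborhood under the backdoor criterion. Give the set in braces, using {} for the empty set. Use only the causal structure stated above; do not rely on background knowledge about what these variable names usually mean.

{}

Variables eligible for adjustment (non-descendants of SchoolQuality, excluding SchoolQuality and Neighborhood): {Attendance, ClassSize, Motivation, ParentEd, PeerGroup, TestScore}.
Backdoor paths from SchoolQuality to Neighborhood:
  (none)
With no backdoor paths the empty set already satisfies the criterion, and it is trivially minimal.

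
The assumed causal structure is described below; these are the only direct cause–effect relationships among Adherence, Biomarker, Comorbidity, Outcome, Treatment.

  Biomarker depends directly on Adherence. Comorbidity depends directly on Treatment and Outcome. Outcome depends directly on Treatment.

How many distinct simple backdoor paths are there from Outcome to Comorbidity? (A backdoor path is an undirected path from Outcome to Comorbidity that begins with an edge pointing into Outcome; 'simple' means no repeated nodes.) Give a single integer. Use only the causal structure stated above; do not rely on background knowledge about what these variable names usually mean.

A backdoor path from Outcome to Comorbidity is any simple undirected path whose first edge points into Outcome (i.e. leaves Outcome via a parent).
Parents of Outcome: {Treatment}.
Enumerating:
  P1: Outcome <- Treatment -> Comorbidity
That exhausts the simple backdoor paths. Count: 1.

1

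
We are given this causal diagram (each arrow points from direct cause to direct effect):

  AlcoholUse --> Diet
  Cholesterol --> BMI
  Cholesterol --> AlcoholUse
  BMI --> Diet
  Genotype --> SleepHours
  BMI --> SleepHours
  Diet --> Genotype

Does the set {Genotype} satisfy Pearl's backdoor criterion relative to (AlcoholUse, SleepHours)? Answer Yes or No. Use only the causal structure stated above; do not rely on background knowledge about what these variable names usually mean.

No

Backdoor paths from AlcoholUse to SleepHours (paths whose first edge points into AlcoholUse):
  P1: AlcoholUse <- Cholesterol -> BMI -> Diet -> Genotype -> SleepHours
  P2: AlcoholUse <- Cholesterol -> BMI -> SleepHours
Condition 1 (no descendant of AlcoholUse in the set): FAILS — Genotype is a descendant of AlcoholUse.
Condition 2 (every backdoor path blocked by {Genotype}):
  P1: blocked at chain node Genotype ∈ conditioning set.
  P2: open — no interior node is in the conditioning set.
{Genotype} does not satisfy the backdoor criterion.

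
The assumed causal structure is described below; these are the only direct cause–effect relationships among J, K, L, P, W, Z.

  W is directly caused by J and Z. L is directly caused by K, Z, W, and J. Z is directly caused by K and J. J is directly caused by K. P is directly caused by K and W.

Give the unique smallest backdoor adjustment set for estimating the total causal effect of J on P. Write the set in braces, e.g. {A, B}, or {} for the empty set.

Variables eligible for adjustment (non-descendants of J, excluding J and P): {K}.
Backdoor paths from J to P:
  P1: J <- K -> Z -> W -> P
  P2: J <- K -> Z -> L <- W -> P
  P3: J <- K -> L <- Z -> W -> P
  P4: J <- K -> L <- W -> P
  P5: J <- K -> P
The empty set is not sufficient: P1 (J <- K -> Z -> W -> P) has no collider blocking it and no conditioned non-collider, so it is open.
Try {K}:
  P1: blocked at fork node K ∈ conditioning set.
  P2: blocked at fork node K ∈ conditioning set.
  P3: blocked at fork node K ∈ conditioning set.
  P4: blocked at fork node K ∈ conditioning set.
  P5: blocked at fork node K ∈ conditioning set.
{K} contains no descendant of J and blocks every backdoor path.
{K} is the unique smallest valid adjustment set.

{K}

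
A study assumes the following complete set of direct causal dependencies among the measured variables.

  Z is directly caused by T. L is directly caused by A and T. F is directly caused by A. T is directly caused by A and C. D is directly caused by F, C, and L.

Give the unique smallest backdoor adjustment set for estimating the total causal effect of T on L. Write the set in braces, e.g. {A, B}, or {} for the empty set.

Variables eligible for adjustment (non-descendants of T, excluding T and L): {A, C, F}.
Backdoor paths from T to L:
  P1: T <- C -> D <- F <- A -> L
  P2: T <- C -> D <- L
  P3: T <- A -> F -> D <- L
  P4: T <- A -> L
The empty set is not sufficient: P4 (T <- A -> L) has no collider blocking it and no conditioned non-collider, so it is open.
Try {A}:
  P1: blocked at collider D (neither it nor any descendant is in the conditioning set).
  P2: blocked at collider D (neither it nor any descendant is in the conditioning set).
  P3: blocked at fork node A ∈ conditioning set.
  P4: blocked at fork node A ∈ conditioning set.
{A} contains no descendant of T and blocks every backdoor path.
No other singleton works — e.g. {C} leaves P4 open — so {A} is the unique smallest valid adjustment set.

{A}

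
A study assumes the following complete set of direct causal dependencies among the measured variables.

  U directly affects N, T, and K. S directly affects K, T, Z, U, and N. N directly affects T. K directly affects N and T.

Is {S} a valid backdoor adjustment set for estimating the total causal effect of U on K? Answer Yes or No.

Yes

Backdoor paths from U to K (paths whose first edge points into U):
  P1: U <- S -> K
  P2: U <- S -> N <- K
  P3: U <- S -> N -> T <- K
  P4: U <- S -> T <- K
  P5: U <- S -> T <- N <- K
Condition 1 (no descendant of U in the set): holds — descendants of U are {K, N, T}; none are in {S}.
Condition 2 (every backdoor path blocked by {S}):
  P1: blocked at fork node S ∈ conditioning set.
  P2: blocked at fork node S ∈ conditioning set.
  P3: blocked at fork node S ∈ conditioning set.
  P4: blocked at fork node S ∈ conditioning set.
  P5: blocked at fork node S ∈ conditioning set.
{S} satisfies the backdoor criterion.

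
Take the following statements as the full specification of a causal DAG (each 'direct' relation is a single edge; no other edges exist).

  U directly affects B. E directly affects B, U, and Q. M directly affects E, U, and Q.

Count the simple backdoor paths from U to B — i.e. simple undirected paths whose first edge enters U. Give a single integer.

3

A backdoor path from U to B is any simple undirected path whose first edge points into U (i.e. leaves U via a parent).
Parents of U: {E, M}.
Enumerating:
  P1: U <- M -> E -> B
  P2: U <- M -> Q <- E -> B
  P3: U <- E -> B
That exhausts the simple backdoor paths. Count: 3.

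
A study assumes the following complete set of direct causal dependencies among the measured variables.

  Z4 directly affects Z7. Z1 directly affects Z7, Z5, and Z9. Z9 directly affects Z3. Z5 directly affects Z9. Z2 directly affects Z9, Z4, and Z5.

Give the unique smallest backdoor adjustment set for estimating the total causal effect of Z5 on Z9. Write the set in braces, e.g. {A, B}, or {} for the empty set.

{Z1, Z2}

Variables eligible for adjustment (non-descendants of Z5, excluding Z5 and Z9): {Z1, Z2, Z4, Z7}.
Backdoor paths from Z5 to Z9:
  P1: Z5 <- Z2 -> Z4 -> Z7 <- Z1 -> Z9
  P2: Z5 <- Z2 -> Z9
  P3: Z5 <- Z1 -> Z7 <- Z4 <- Z2 -> Z9
  P4: Z5 <- Z1 -> Z9
The empty set is not sufficient: P2 (Z5 <- Z2 -> Z9) has no collider blocking it and no conditioned non-collider, so it is open.
Try {Z1, Z2}:
  P1: blocked at fork node Z2 ∈ conditioning set.
  P2: blocked at fork node Z2 ∈ conditioning set.
  P3: blocked at fork node Z1 ∈ conditioning set.
  P4: blocked at fork node Z1 ∈ conditioning set.
{Z1, Z2} contains no descendant of Z5 and blocks every backdoor path.
Every element of {Z1, Z2} is needed (dropping Z1 leaves P4 open; dropping Z2 leaves P2 open), so no proper subset is valid.
Among all size-2 subsets of the eligible variables, only {Z1, Z2} blocks every backdoor path, so it is the unique smallest valid adjustment set.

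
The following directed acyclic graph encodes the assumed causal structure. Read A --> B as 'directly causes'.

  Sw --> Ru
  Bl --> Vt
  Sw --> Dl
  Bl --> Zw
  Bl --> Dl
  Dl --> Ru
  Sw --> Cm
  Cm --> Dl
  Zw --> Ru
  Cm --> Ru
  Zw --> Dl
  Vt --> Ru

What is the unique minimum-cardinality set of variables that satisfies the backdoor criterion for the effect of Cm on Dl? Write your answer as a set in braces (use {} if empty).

Variables eligible for adjustment (non-descendants of Cm, excluding Cm and Dl): {Bl, Sw, Vt, Zw}.
Backdoor paths from Cm to Dl:
  P1: Cm <- Sw -> Dl
  P2: Cm <- Sw -> Ru <- Zw <- Bl -> Dl
  P3: Cm <- Sw -> Ru <- Zw -> Dl
  P4: Cm <- Sw -> Ru <- Dl
  P5: Cm <- Sw -> Ru <- Vt <- Bl -> Zw -> Dl
  P6: Cm <- Sw -> Ru <- Vt <- Bl -> Dl
The empty set is not sufficient: P1 (Cm <- Sw -> Dl) has no collider blocking it and no conditioned non-collider, so it is open.
Try {Sw}:
  P1: blocked at fork node Sw ∈ conditioning set.
  P2: blocked at fork node Sw ∈ conditioning set.
  P3: blocked at fork node Sw ∈ conditioning set.
  P4: blocked at fork node Sw ∈ conditioning set.
  P5: blocked at fork node Sw ∈ conditioning set.
  P6: blocked at fork node Sw ∈ conditioning set.
{Sw} contains no descendant of Cm and blocks every backdoor path.
No other singleton works — e.g. {Bl} leaves P1 open — so {Sw} is the unique smallest valid adjustment set.

{Sw}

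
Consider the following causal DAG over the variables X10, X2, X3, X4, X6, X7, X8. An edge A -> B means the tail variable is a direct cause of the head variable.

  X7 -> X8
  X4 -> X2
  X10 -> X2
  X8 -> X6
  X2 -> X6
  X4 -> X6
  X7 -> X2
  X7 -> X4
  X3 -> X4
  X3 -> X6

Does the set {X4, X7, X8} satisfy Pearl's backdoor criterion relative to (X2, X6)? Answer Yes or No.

Yes

Backdoor paths from X2 to X6 (paths whose first edge points into X2):
  P1: X2 <- X7 -> X8 -> X6
  P2: X2 <- X7 -> X4 <- X3 -> X6
  P3: X2 <- X7 -> X4 -> X6
  P4: X2 <- X4 <- X3 -> X6
  P5: X2 <- X4 <- X7 -> X8 -> X6
  P6: X2 <- X4 -> X6
Condition 1 (no descendant of X2 in the set): holds — descendants of X2 are {X6}; none are in {X4, X7, X8}.
Condition 2 (every backdoor path blocked by {X4, X7, X8}):
  P1: blocked at fork node X7 ∈ conditioning set.
  P2: blocked at fork node X7 ∈ conditioning set.
  P3: blocked at fork node X7 ∈ conditioning set.
  P4: blocked at chain node X4 ∈ conditioning set.
  P5: blocked at chain node X4 ∈ conditioning set.
  P6: blocked at fork node X4 ∈ conditioning set.
{X4, X7, X8} satisfies the backdoor criterion.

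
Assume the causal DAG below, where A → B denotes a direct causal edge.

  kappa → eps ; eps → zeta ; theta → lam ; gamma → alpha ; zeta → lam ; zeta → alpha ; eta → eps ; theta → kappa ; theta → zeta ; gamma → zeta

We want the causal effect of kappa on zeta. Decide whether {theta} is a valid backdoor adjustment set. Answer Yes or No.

Backdoor paths from kappa to zeta (paths whose first edge points into kappa):
  P1: kappa <- theta -> zeta
  P2: kappa <- theta -> lam <- zeta
Condition 1 (no descendant of kappa in the set): holds — descendants of kappa are {alpha, eps, lam, zeta}; none are in {theta}.
Condition 2 (every backdoor path blocked by {theta}):
  P1: blocked at fork node theta ∈ conditioning set.
  P2: blocked at fork node theta ∈ conditioning set.
{theta} satisfies the backdoor criterion.

Yes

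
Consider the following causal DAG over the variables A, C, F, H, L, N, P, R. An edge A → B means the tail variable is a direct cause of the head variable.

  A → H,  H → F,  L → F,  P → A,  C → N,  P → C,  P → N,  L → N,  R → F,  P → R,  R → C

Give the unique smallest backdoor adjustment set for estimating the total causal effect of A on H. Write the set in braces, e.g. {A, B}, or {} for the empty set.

Variables eligible for adjustment (non-descendants of A, excluding A and H): {C, L, N, P, R}.
Backdoor paths from A to H:
  P1: A <- P -> R -> F <- H
  P2: A <- P -> R -> C -> N <- L -> F <- H
  P3: A <- P -> C <- R -> F <- H
  P4: A <- P -> C -> N <- L -> F <- H
  P5: A <- P -> N <- L -> F <- H
  P6: A <- P -> N <- C <- R -> F <- H
Each backdoor path contains an unconditioned collider, so every path is already blocked with the empty conditioning set:
  P1: blocked at collider F (neither it nor any descendant is in the conditioning set).
  P2: blocked at collider N (neither it nor any descendant is in the conditioning set).
  P3: blocked at collider C (neither it nor any descendant is in the conditioning set).
  P4: blocked at collider N (neither it nor any descendant is in the conditioning set).
  P5: blocked at collider N (neither it nor any descendant is in the conditioning set).
  P6: blocked at collider N (neither it nor any descendant is in the conditioning set).
The empty set is therefore the unique smallest valid set.

{}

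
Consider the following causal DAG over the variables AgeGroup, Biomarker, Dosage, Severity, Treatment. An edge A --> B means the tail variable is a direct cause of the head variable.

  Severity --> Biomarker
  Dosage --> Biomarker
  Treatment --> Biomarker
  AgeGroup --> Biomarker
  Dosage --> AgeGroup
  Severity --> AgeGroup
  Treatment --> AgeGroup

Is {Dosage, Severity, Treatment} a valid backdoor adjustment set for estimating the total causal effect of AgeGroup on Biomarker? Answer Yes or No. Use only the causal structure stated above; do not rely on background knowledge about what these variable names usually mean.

Yes

Backdoor paths from AgeGroup to Biomarker (paths whose first edge points into AgeGroup):
  P1: AgeGroup <- Severity -> Biomarker
  P2: AgeGroup <- Dosage -> Biomarker
  P3: AgeGroup <- Treatment -> Biomarker
Condition 1 (no descendant of AgeGroup in the set): holds — descendants of AgeGroup are {Biomarker}; none are in {Dosage, Severity, Treatment}.
Condition 2 (every backdoor path blocked by {Dosage, Severity, Treatment}):
  P1: blocked at fork node Severity ∈ conditioning set.
  P2: blocked at fork node Dosage ∈ conditioning set.
  P3: blocked at fork node Treatment ∈ conditioning set.
{Dosage, Severity, Treatment} satisfies the backdoor criterion.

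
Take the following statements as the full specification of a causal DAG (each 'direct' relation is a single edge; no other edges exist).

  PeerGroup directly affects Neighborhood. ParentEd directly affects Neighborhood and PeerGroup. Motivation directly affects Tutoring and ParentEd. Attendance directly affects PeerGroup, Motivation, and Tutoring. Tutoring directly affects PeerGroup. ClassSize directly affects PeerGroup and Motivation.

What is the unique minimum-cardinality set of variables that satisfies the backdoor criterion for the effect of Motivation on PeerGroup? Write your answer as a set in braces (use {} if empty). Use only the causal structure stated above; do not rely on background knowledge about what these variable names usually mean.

{Attendance, ClassSize}

Variables eligible for adjustment (non-descendants of Motivation, excluding Motivation and PeerGroup): {Attendance, ClassSize}.
Backdoor paths from Motivation to PeerGroup:
  P1: Motivation <- ClassSize -> PeerGroup
  P2: Motivation <- Attendance -> Tutoring -> PeerGroup
  P3: Motivation <- Attendance -> PeerGroup
The empty set is not sufficient: P1 (Motivation <- ClassSize -> PeerGroup) has no collider blocking it and no conditioned non-collider, so it is open.
Try {Attendance, ClassSize}:
  P1: blocked at fork node ClassSize ∈ conditioning set.
  P2: blocked at fork node Attendance ∈ conditioning set.
  P3: blocked at fork node Attendance ∈ conditioning set.
{Attendance, ClassSize} contains no descendant of Motivation and blocks every backdoor path.
Every element of {Attendance, ClassSize} is needed (dropping Attendance leaves P2 open; dropping ClassSize leaves P1 open), so no proper subset is valid.
Among all size-2 subsets of the eligible variables, only {Attendance, ClassSize} blocks every backdoor path, so it is the unique smallest valid adjustment set.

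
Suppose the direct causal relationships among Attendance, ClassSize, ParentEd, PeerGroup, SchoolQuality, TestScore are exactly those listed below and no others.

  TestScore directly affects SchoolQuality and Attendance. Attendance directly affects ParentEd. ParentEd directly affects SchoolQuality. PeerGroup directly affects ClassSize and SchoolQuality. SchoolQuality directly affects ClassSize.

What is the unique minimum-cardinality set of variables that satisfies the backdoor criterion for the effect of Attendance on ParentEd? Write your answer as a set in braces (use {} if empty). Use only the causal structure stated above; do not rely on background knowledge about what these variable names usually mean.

Variables eligible for adjustment (non-descendants of Attendance, excluding Attendance and ParentEd): {PeerGroup, TestScore}.
Backdoor paths from Attendance to ParentEd:
  P1: Attendance <- TestScore -> SchoolQuality <- ParentEd
Each backdoor path contains an unconditioned collider, so every path is already blocked with the empty conditioning set:
  P1: blocked at collider SchoolQuality (neither it nor any descendant is in the conditioning set).
The empty set is therefore the unique smallest valid set.

{}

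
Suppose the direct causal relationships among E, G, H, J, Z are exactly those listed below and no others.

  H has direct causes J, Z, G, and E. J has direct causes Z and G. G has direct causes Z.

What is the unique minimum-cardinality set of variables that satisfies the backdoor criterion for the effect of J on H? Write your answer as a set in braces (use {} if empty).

{G, Z}

Variables eligible for adjustment (non-descendants of J, excluding J and H): {E, G, Z}.
Backdoor paths from J to H:
  P1: J <- Z -> G -> H
  P2: J <- Z -> H
  P3: J <- G <- Z -> H
  P4: J <- G -> H
The empty set is not sufficient: P1 (J <- Z -> G -> H) has no collider blocking it and no conditioned non-collider, so it is open.
Try {G, Z}:
  P1: blocked at fork node Z ∈ conditioning set.
  P2: blocked at fork node Z ∈ conditioning set.
  P3: blocked at chain node G ∈ conditioning set.
  P4: blocked at fork node G ∈ conditioning set.
{G, Z} contains no descendant of J and blocks every backdoor path.
Every element of {G, Z} is needed (dropping G leaves P4 open; dropping Z leaves P2 open), so no proper subset is valid.
Among all size-2 subsets of the eligible variables, only {G, Z} blocks every backdoor path, so it is the unique smallest valid adjustment set.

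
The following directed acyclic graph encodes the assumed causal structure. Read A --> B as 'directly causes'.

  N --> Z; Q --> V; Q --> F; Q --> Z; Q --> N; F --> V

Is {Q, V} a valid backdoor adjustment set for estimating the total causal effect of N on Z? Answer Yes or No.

Backdoor paths from N to Z (paths whose first edge points into N):
  P1: N <- Q -> Z
Condition 1 (no descendant of N in the set): holds — descendants of N are {Z}; none are in {Q, V}.
Condition 2 (every backdoor path blocked by {Q, V}):
  P1: blocked at fork node Q ∈ conditioning set.
{Q, V} satisfies the backdoor criterion.

Yes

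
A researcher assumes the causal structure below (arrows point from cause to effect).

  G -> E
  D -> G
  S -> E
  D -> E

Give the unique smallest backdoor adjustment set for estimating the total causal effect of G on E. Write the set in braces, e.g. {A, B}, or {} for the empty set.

Variables eligible for adjustment (non-descendants of G, excluding G and E): {D, S}.
Backdoor paths from G to E:
  P1: G <- D -> E
The empty set is not sufficient: P1 (G <- D -> E) has no collider blocking it and no conditioned non-collider, so it is open.
Try {D}:
  P1: blocked at fork node D ∈ conditioning set.
{D} contains no descendant of G and blocks every backdoor path.
No other singleton works — e.g. {S} leaves P1 open — so {D} is the unique smallest valid adjustment set.

{D}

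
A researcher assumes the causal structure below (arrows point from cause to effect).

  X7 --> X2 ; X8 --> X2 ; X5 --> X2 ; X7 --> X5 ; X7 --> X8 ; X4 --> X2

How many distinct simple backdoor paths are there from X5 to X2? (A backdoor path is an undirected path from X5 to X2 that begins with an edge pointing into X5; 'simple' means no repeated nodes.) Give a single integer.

2

A backdoor path from X5 to X2 is any simple undirected path whose first edge points into X5 (i.e. leaves X5 via a parent).
Parents of X5: {X7}.
Enumerating:
  P1: X5 <- X7 -> X8 -> X2
  P2: X5 <- X7 -> X2
That exhausts the simple backdoor paths. Count: 2.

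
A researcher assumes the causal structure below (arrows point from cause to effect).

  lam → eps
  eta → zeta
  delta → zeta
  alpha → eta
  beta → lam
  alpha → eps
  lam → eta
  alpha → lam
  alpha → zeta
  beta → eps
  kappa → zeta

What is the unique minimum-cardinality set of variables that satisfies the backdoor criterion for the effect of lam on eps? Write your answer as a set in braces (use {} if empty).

Variables eligible for adjustment (non-descendants of lam, excluding lam and eps): {alpha, beta, delta, kappa}.
Backdoor paths from lam to eps:
  P1: lam <- beta -> eps
  P2: lam <- alpha -> eps
The empty set is not sufficient: P1 (lam <- beta -> eps) has no collider blocking it and no conditioned non-collider, so it is open.
Try {alpha, beta}:
  P1: blocked at fork node beta ∈ conditioning set.
  P2: blocked at fork node alpha ∈ conditioning set.
{alpha, beta} contains no descendant of lam and blocks every backdoor path.
Every element of {alpha, beta} is needed (dropping alpha leaves P2 open; dropping beta leaves P1 open), so no proper subset is valid.
Among all size-2 subsets of the eligible variables, only {alpha, beta} blocks every backdoor path, so it is the unique smallest valid adjustment set.

{alpha, beta}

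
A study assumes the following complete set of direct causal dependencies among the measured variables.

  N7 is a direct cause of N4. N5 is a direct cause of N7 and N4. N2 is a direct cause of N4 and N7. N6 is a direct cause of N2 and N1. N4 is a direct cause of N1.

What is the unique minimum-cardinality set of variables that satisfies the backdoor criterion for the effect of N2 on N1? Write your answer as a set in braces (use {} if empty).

Variables eligible for adjustment (non-descendants of N2, excluding N2 and N1): {N5, N6}.
Backdoor paths from N2 to N1:
  P1: N2 <- N6 -> N1
The empty set is not sufficient: P1 (N2 <- N6 -> N1) has no collider blocking it and no conditioned non-collider, so it is open.
Try {N6}:
  P1: blocked at fork node N6 ∈ conditioning set.
{N6} contains no descendant of N2 and blocks every backdoor path.
No other singleton works — e.g. {N5} leaves P1 open — so {N6} is the unique smallest valid adjustment set.

{N6}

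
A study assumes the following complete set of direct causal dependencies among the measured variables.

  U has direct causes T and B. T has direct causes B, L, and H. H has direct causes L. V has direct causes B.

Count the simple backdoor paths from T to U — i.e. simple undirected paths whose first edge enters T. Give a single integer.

A backdoor path from T to U is any simple undirected path whose first edge points into T (i.e. leaves T via a parent).
Parents of T: {B, H, L}.
Enumerating:
  P1: T <- B -> U
That exhausts the simple backdoor paths. Count: 1.

1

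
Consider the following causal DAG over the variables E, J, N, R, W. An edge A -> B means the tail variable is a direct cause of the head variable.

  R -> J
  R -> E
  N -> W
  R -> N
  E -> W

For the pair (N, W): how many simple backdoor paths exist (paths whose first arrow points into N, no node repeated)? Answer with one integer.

1

A backdoor path from N to W is any simple undirected path whose first edge points into N (i.e. leaves N via a parent).
Parents of N: {R}.
Enumerating:
  P1: N <- R -> E -> W
That exhausts the simple backdoor paths. Count: 1.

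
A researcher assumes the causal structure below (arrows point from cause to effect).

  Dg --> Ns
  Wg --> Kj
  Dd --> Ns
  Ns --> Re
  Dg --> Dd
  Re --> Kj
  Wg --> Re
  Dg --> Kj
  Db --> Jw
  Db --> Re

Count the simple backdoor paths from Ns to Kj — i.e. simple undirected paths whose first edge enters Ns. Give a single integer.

2

A backdoor path from Ns to Kj is any simple undirected path whose first edge points into Ns (i.e. leaves Ns via a parent).
Parents of Ns: {Dd, Dg}.
Enumerating:
  P1: Ns <- Dg -> Kj
  P2: Ns <- Dd <- Dg -> Kj
That exhausts the simple backdoor paths. Count: 2.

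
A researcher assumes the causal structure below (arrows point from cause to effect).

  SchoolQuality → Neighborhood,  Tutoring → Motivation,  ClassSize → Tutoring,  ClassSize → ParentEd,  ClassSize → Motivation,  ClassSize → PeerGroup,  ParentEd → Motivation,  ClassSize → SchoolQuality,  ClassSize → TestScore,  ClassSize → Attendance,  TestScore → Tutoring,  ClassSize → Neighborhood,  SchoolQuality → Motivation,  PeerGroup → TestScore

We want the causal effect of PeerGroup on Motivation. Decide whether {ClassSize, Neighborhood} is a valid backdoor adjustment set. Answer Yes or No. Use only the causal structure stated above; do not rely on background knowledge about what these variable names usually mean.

Backdoor paths from PeerGroup to Motivation (paths whose first edge points into PeerGroup):
  P1: PeerGroup <- ClassSize -> ParentEd -> Motivation
  P2: PeerGroup <- ClassSize -> TestScore -> Tutoring -> Motivation
  P3: PeerGroup <- ClassSize -> Tutoring -> Motivation
  P4: PeerGroup <- ClassSize -> SchoolQuality -> Motivation
  P5: PeerGroup <- ClassSize -> Motivation
  P6: PeerGroup <- ClassSize -> Neighborhood <- SchoolQuality -> Motivation
Condition 1 (no descendant of PeerGroup in the set): holds — descendants of PeerGroup are {Motivation, TestScore, Tutoring}; none are in {ClassSize, Neighborhood}.
Condition 2 (every backdoor path blocked by {ClassSize, Neighborhood}):
  P1: blocked at fork node ClassSize ∈ conditioning set.
  P2: blocked at fork node ClassSize ∈ conditioning set.
  P3: blocked at fork node ClassSize ∈ conditioning set.
  P4: blocked at fork node ClassSize ∈ conditioning set.
  P5: blocked at fork node ClassSize ∈ conditioning set.
  P6: blocked at fork node ClassSize ∈ conditioning set.
{ClassSize, Neighborhood} satisfies the backdoor criterion.

Yes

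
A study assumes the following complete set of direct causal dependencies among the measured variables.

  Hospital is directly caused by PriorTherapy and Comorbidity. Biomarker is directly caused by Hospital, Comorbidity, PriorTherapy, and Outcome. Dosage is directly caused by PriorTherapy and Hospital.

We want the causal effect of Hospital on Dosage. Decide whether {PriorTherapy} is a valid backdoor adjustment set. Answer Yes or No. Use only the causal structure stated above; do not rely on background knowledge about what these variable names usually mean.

Backdoor paths from Hospital to Dosage (paths whose first edge points into Hospital):
  P1: Hospital <- PriorTherapy -> Dosage
  P2: Hospital <- Comorbidity -> Biomarker <- PriorTherapy -> Dosage
Condition 1 (no descendant of Hospital in the set): holds — descendants of Hospital are {Biomarker, Dosage}; none are in {PriorTherapy}.
Condition 2 (every backdoor path blocked by {PriorTherapy}):
  P1: blocked at fork node PriorTherapy ∈ conditioning set.
  P2: blocked at collider Biomarker (neither it nor any descendant is in the conditioning set).
{PriorTherapy} satisfies the backdoor criterion.

Yes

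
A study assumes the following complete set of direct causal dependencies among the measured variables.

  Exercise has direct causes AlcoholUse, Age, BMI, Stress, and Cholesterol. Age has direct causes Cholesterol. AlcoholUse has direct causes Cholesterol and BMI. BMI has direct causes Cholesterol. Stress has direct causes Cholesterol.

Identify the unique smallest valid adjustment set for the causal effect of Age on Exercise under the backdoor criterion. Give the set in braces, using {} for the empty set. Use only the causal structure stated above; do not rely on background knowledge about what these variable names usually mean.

Variables eligible for adjustment (non-descendants of Age, excluding Age and Exercise): {AlcoholUse, BMI, Cholesterol, Stress}.
Backdoor paths from Age to Exercise:
  P1: Age <- Cholesterol -> BMI -> AlcoholUse -> Exercise
  P2: Age <- Cholesterol -> BMI -> Exercise
  P3: Age <- Cholesterol -> Stress -> Exercise
  P4: Age <- Cholesterol -> AlcoholUse <- BMI -> Exercise
  P5: Age <- Cholesterol -> AlcoholUse -> Exercise
  P6: Age <- Cholesterol -> Exercise
The empty set is not sufficient: P1 (Age <- Cholesterol -> BMI -> AlcoholUse -> Exercise) has no collider blocking it and no conditioned non-collider, so it is open.
Try {Cholesterol}:
  P1: blocked at fork node Cholesterol ∈ conditioning set.
  P2: blocked at fork node Cholesterol ∈ conditioning set.
  P3: blocked at fork node Cholesterol ∈ conditioning set.
  P4: blocked at fork node Cholesterol ∈ conditioning set.
  P5: blocked at fork node Cholesterol ∈ conditioning set.
  P6: blocked at fork node Cholesterol ∈ conditioning set.
{Cholesterol} contains no descendant of Age and blocks every backdoor path.
No other singleton works — e.g. {BMI} leaves P3 open — so {Cholesterol} is the unique smallest valid adjustment set.

{Cholesterol}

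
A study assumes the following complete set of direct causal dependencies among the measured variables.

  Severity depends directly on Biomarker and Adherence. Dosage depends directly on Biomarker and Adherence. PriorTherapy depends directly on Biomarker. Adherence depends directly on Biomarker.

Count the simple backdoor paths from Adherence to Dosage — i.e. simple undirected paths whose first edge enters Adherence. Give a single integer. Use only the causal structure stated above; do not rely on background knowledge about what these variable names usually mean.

A backdoor path from Adherence to Dosage is any simple undirected path whose first edge points into Adherence (i.e. leaves Adherence via a parent).
Parents of Adherence: {Biomarker}.
Enumerating:
  P1: Adherence <- Biomarker -> Dosage
That exhausts the simple backdoor paths. Count: 1.

1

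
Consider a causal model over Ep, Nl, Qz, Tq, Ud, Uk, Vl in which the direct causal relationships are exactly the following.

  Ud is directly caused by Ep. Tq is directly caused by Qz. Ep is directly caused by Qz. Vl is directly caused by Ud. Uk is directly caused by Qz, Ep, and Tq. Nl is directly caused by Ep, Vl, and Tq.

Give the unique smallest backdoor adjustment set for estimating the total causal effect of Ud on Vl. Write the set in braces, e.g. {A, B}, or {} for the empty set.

{}

Variables eligible for adjustment (non-descendants of Ud, excluding Ud and Vl): {Ep, Qz, Tq, Uk}.
Backdoor paths from Ud to Vl:
  P1: Ud <- Ep <- Qz -> Tq -> Nl <- Vl
  P2: Ud <- Ep <- Qz -> Uk <- Tq -> Nl <- Vl
  P3: Ud <- Ep -> Uk <- Qz -> Tq -> Nl <- Vl
  P4: Ud <- Ep -> Uk <- Tq -> Nl <- Vl
  P5: Ud <- Ep -> Nl <- Vl
Each backdoor path contains an unconditioned collider, so every path is already blocked with the empty conditioning set:
  P1: blocked at collider Nl (neither it nor any descendant is in the conditioning set).
  P2: blocked at collider Uk (neither it nor any descendant is in the conditioning set).
  P3: blocked at collider Uk (neither it nor any descendant is in the conditioning set).
  P4: blocked at collider Uk (neither it nor any descendant is in the conditioning set).
  P5: blocked at collider Nl (neither it nor any descendant is in the conditioning set).
The empty set is therefore the unique smallest valid set.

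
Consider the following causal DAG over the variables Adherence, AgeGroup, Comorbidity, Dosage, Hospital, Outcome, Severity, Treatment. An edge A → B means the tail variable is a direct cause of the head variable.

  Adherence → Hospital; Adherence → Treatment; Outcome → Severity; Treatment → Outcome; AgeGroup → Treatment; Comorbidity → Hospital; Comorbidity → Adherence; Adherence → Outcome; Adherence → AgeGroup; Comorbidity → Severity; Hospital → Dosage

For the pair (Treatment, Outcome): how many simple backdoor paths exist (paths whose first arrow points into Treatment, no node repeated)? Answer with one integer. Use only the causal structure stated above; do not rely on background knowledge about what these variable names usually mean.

6

A backdoor path from Treatment to Outcome is any simple undirected path whose first edge points into Treatment (i.e. leaves Treatment via a parent).
Parents of Treatment: {Adherence, AgeGroup}.
Enumerating:
  P1: Treatment <- Adherence <- Comorbidity -> Severity <- Outcome
  P2: Treatment <- Adherence -> Hospital <- Comorbidity -> Severity <- Outcome
  P3: Treatment <- Adherence -> Outcome
  P4: Treatment <- AgeGroup <- Adherence <- Comorbidity -> Severity <- Outcome
  P5: Treatment <- AgeGroup <- Adherence -> Hospital <- Comorbidity -> Severity <- Outcome
  P6: Treatment <- AgeGroup <- Adherence -> Outcome
That exhausts the simple backdoor paths. Count: 6.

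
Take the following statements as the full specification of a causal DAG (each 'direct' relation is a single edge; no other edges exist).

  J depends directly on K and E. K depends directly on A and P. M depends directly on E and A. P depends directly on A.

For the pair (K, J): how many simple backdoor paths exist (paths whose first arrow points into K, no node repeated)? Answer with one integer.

2

A backdoor path from K to J is any simple undirected path whose first edge points into K (i.e. leaves K via a parent).
Parents of K: {A, P}.
Enumerating:
  P1: K <- A -> M <- E -> J
  P2: K <- P <- A -> M <- E -> J
That exhausts the simple backdoor paths. Count: 2.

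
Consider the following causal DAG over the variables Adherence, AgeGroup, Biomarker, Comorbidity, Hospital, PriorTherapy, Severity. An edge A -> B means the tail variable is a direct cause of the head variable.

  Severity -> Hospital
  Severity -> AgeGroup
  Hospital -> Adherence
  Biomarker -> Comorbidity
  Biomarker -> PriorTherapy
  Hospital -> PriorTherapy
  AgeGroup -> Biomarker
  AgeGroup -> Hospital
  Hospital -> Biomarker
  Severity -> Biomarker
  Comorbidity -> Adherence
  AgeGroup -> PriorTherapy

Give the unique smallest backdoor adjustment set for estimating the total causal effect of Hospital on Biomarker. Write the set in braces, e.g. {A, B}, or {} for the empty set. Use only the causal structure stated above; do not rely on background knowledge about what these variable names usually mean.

{AgeGroup, Severity}

Variables eligible for adjustment (non-descendants of Hospital, excluding Hospital and Biomarker): {AgeGroup, Severity}.
Backdoor paths from Hospital to Biomarker:
  P1: Hospital <- Severity -> AgeGroup -> Biomarker
  P2: Hospital <- Severity -> AgeGroup -> PriorTherapy <- Biomarker
  P3: Hospital <- Severity -> Biomarker
  P4: Hospital <- AgeGroup <- Severity -> Biomarker
  P5: Hospital <- AgeGroup -> Biomarker
  P6: Hospital <- AgeGroup -> PriorTherapy <- Biomarker
The empty set is not sufficient: P1 (Hospital <- Severity -> AgeGroup -> Biomarker) has no collider blocking it and no conditioned non-collider, so it is open.
Try {AgeGroup, Severity}:
  P1: blocked at fork node Severity ∈ conditioning set.
  P2: blocked at fork node Severity ∈ conditioning set.
  P3: blocked at fork node Severity ∈ conditioning set.
  P4: blocked at chain node AgeGroup ∈ conditioning set.
  P5: blocked at fork node AgeGroup ∈ conditioning set.
  P6: blocked at fork node AgeGroup ∈ conditioning set.
{AgeGroup, Severity} contains no descendant of Hospital and blocks every backdoor path.
Every element of {AgeGroup, Severity} is needed (dropping AgeGroup leaves P5 open; dropping Severity leaves P3 open), so no proper subset is valid.
Among all size-2 subsets of the eligible variables, only {AgeGroup, Severity} blocks every backdoor path, so it is the unique smallest valid adjustment set.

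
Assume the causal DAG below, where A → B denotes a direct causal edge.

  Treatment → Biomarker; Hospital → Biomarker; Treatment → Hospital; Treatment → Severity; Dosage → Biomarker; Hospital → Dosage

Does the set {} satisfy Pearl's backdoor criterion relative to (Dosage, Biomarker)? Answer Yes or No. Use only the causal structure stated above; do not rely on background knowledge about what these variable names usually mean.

No

Backdoor paths from Dosage to Biomarker (paths whose first edge points into Dosage):
  P1: Dosage <- Hospital <- Treatment -> Biomarker
  P2: Dosage <- Hospital -> Biomarker
Condition 1 (no descendant of Dosage in the set): holds — descendants of Dosage are {Biomarker}; none are in {}.
Condition 2 (every backdoor path blocked by {}):
  P1: open — no interior node is in the conditioning set.
  P2: open — no interior node is in the conditioning set.
{} does not satisfy the backdoor criterion.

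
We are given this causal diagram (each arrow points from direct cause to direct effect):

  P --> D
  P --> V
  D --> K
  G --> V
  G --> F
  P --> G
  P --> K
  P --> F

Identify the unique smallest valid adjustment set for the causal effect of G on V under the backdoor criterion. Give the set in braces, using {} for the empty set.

{P}

Variables eligible for adjustment (non-descendants of G, excluding G and V): {D, K, P}.
Backdoor paths from G to V:
  P1: G <- P -> V
The empty set is not sufficient: P1 (G <- P -> V) has no collider blocking it and no conditioned non-collider, so it is open.
Try {P}:
  P1: blocked at fork node P ∈ conditioning set.
{P} contains no descendant of G and blocks every backdoor path.
No other singleton works — e.g. {D} leaves P1 open — so {P} is the unique smallest valid adjustment set.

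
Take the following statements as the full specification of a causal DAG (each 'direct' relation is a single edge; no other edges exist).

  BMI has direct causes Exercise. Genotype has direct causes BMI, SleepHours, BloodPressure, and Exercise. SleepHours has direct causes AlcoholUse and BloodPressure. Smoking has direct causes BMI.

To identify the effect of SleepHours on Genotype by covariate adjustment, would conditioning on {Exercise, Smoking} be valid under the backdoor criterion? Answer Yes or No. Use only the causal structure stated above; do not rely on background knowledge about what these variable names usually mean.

Backdoor paths from SleepHours to Genotype (paths whose first edge points into SleepHours):
  P1: SleepHours <- BloodPressure -> Genotype
Condition 1 (no descendant of SleepHours in the set): holds — descendants of SleepHours are {Genotype}; none are in {Exercise, Smoking}.
Condition 2 (every backdoor path blocked by {Exercise, Smoking}):
  P1: open — no interior node is in the conditioning set.
{Exercise, Smoking} does not satisfy the backdoor criterion.

No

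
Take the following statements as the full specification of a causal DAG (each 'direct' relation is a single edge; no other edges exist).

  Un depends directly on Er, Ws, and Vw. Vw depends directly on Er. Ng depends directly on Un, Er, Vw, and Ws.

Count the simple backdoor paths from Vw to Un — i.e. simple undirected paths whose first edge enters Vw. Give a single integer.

A backdoor path from Vw to Un is any simple undirected path whose first edge points into Vw (i.e. leaves Vw via a parent).
Parents of Vw: {Er}.
Enumerating:
  P1: Vw <- Er -> Un
  P2: Vw <- Er -> Ng <- Ws -> Un
  P3: Vw <- Er -> Ng <- Un
That exhausts the simple backdoor paths. Count: 3.

3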